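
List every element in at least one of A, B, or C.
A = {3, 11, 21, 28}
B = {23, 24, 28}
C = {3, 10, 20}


A ∪ B = {3, 11, 21, 23, 24, 28}
(A ∪ B) ∪ C = {3, 10, 11, 20, 21, 23, 24, 28}

A ∪ B ∪ C = {3, 10, 11, 20, 21, 23, 24, 28}


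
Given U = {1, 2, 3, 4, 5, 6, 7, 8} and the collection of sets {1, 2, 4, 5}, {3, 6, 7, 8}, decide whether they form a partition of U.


A partition requires: (1) non-empty parts, (2) pairwise disjoint, (3) union = U
Parts: {1, 2, 4, 5}, {3, 6, 7, 8}
Union of parts: {1, 2, 3, 4, 5, 6, 7, 8}
U = {1, 2, 3, 4, 5, 6, 7, 8}
All non-empty? True
Pairwise disjoint? True
Covers U? True

Yes, valid partition


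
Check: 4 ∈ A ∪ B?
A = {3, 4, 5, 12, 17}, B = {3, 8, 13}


A = {3, 4, 5, 12, 17}, B = {3, 8, 13}
A ∪ B = all elements in A or B
A ∪ B = {3, 4, 5, 8, 12, 13, 17}
Checking if 4 ∈ A ∪ B
4 is in A ∪ B → True

4 ∈ A ∪ B


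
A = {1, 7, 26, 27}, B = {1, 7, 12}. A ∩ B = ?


A ∩ B = elements in both A and B
A = {1, 7, 26, 27}
B = {1, 7, 12}
A ∩ B = {1, 7}

A ∩ B = {1, 7}


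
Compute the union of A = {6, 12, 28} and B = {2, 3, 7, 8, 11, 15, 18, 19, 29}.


A ∪ B = all elements in A or B (or both)
A = {6, 12, 28}
B = {2, 3, 7, 8, 11, 15, 18, 19, 29}
A ∪ B = {2, 3, 6, 7, 8, 11, 12, 15, 18, 19, 28, 29}

A ∪ B = {2, 3, 6, 7, 8, 11, 12, 15, 18, 19, 28, 29}


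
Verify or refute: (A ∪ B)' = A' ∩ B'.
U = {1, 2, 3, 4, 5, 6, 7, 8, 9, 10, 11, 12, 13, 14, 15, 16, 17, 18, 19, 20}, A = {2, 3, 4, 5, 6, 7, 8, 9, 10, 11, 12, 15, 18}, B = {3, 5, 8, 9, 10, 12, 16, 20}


LHS: A ∪ B = {2, 3, 4, 5, 6, 7, 8, 9, 10, 11, 12, 15, 16, 18, 20}
(A ∪ B)' = U \ (A ∪ B) = {1, 13, 14, 17, 19}
A' = {1, 13, 14, 16, 17, 19, 20}, B' = {1, 2, 4, 6, 7, 11, 13, 14, 15, 17, 18, 19}
Claimed RHS: A' ∩ B' = {1, 13, 14, 17, 19}
Identity is VALID: LHS = RHS = {1, 13, 14, 17, 19} ✓

Identity is valid. (A ∪ B)' = A' ∩ B' = {1, 13, 14, 17, 19}


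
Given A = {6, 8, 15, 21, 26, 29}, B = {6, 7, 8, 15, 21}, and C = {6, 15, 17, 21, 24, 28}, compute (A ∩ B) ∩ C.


A ∩ B = {6, 8, 15, 21}
(A ∩ B) ∩ C = {6, 15, 21}

A ∩ B ∩ C = {6, 15, 21}


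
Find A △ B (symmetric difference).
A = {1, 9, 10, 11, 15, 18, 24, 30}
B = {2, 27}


A △ B = (A \ B) ∪ (B \ A) = elements in exactly one of A or B
A \ B = {1, 9, 10, 11, 15, 18, 24, 30}
B \ A = {2, 27}
A △ B = {1, 2, 9, 10, 11, 15, 18, 24, 27, 30}

A △ B = {1, 2, 9, 10, 11, 15, 18, 24, 27, 30}


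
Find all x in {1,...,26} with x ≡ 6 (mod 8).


Checking each candidate:
Condition: x in {1,...,26} with x ≡ 6 (mod 8)
Result = {6, 14, 22}

{6, 14, 22}


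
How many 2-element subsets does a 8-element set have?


C(n,k) = n! / (k!(n-k)!)
C(8,2) = 8! / (2!6!)
= 28

C(8,2) = 28


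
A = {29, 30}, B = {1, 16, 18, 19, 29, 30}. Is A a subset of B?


A ⊆ B means every element of A is in B.
All elements of A are in B.
So A ⊆ B.

Yes, A ⊆ B


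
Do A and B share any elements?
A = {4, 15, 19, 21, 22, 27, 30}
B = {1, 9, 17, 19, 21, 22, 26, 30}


Disjoint means A ∩ B = ∅.
A ∩ B = {19, 21, 22, 30}
A ∩ B ≠ ∅, so A and B are NOT disjoint.

Yes — A and B share the element(s) of A ∩ B = {19, 21, 22, 30}, so they are not disjoint


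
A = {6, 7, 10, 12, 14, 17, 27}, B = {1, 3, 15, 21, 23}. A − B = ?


A \ B = elements in A but not in B
A = {6, 7, 10, 12, 14, 17, 27}
B = {1, 3, 15, 21, 23}
Remove from A any elements in B
A \ B = {6, 7, 10, 12, 14, 17, 27}

A \ B = {6, 7, 10, 12, 14, 17, 27}


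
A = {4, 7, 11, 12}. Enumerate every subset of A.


|A| = 4, so |P(A)| = 2^4 = 16
Enumerate subsets by cardinality (0 to 4):
∅, {4}, {7}, {11}, {12}, {4, 7}, {4, 11}, {4, 12}, {7, 11}, {7, 12}, {11, 12}, {4, 7, 11}, {4, 7, 12}, {4, 11, 12}, {7, 11, 12}, {4, 7, 11, 12}

P(A) has 16 subsets: ∅, {4}, {7}, {11}, {12}, {4, 7}, {4, 11}, {4, 12}, {7, 11}, {7, 12}, {11, 12}, {4, 7, 11}, {4, 7, 12}, {4, 11, 12}, {7, 11, 12}, {4, 7, 11, 12}


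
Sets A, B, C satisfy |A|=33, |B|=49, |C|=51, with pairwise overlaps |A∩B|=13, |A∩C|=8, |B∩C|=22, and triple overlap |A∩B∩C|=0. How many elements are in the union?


|A∪B∪C| = |A|+|B|+|C| - |A∩B|-|A∩C|-|B∩C| + |A∩B∩C|
= 33+49+51 - 13-8-22 + 0
= 133 - 43 + 0
= 90

|A ∪ B ∪ C| = 90


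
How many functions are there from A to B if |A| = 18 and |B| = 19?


Each of |A| = 18 inputs maps to any of |B| = 19 outputs.
# functions = |B|^|A| = 19^18
= 104127350297911241532841

Number of functions = 104127350297911241532841


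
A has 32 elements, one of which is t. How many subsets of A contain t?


Subsets of A containing t correspond to subsets of A \ {t}, which has 31 elements.
Count = 2^(n-1) = 2^31
= 2147483648

Number of subsets containing t = 2147483648


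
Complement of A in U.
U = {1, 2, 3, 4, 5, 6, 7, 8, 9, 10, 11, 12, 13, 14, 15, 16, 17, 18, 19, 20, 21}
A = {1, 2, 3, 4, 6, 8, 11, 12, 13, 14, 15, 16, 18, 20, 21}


Aᶜ = U \ A = elements in U but not in A
U = {1, 2, 3, 4, 5, 6, 7, 8, 9, 10, 11, 12, 13, 14, 15, 16, 17, 18, 19, 20, 21}
A = {1, 2, 3, 4, 6, 8, 11, 12, 13, 14, 15, 16, 18, 20, 21}
Aᶜ = {5, 7, 9, 10, 17, 19}

Aᶜ = {5, 7, 9, 10, 17, 19}


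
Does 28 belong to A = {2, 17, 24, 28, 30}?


A = {2, 17, 24, 28, 30}
Checking if 28 is in A
28 is in A → True

28 ∈ A


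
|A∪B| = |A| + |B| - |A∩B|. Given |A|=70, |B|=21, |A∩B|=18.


|A ∪ B| = |A| + |B| - |A ∩ B|
= 70 + 21 - 18
= 73

|A ∪ B| = 73


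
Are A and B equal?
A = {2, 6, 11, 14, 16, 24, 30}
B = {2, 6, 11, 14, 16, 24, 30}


Two sets are equal iff they have exactly the same elements.
A = {2, 6, 11, 14, 16, 24, 30}
B = {2, 6, 11, 14, 16, 24, 30}
Same elements → A = B

Yes, A = B


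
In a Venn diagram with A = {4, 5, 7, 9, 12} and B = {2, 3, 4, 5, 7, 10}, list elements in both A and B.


A = {4, 5, 7, 9, 12}
B = {2, 3, 4, 5, 7, 10}
Region: in both A and B
Elements: {4, 5, 7}

Elements in both A and B: {4, 5, 7}


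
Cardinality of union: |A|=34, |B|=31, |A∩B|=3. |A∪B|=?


|A ∪ B| = |A| + |B| - |A ∩ B|
= 34 + 31 - 3
= 62

|A ∪ B| = 62


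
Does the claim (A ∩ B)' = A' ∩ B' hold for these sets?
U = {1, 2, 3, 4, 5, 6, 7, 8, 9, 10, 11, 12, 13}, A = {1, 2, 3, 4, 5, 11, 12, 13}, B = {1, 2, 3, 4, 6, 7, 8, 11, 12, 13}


LHS: A ∩ B = {1, 2, 3, 4, 11, 12, 13}
(A ∩ B)' = U \ (A ∩ B) = {5, 6, 7, 8, 9, 10}
A' = {6, 7, 8, 9, 10}, B' = {5, 9, 10}
Claimed RHS: A' ∩ B' = {9, 10}
Identity is INVALID: LHS = {5, 6, 7, 8, 9, 10} but the RHS claimed here equals {9, 10}. The correct form is (A ∩ B)' = A' ∪ B'.

Identity is invalid: (A ∩ B)' = {5, 6, 7, 8, 9, 10} but A' ∩ B' = {9, 10}. The correct De Morgan law is (A ∩ B)' = A' ∪ B'.


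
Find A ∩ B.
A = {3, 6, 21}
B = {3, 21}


A ∩ B = elements in both A and B
A = {3, 6, 21}
B = {3, 21}
A ∩ B = {3, 21}

A ∩ B = {3, 21}


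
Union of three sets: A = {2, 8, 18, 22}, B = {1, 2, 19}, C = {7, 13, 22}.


A ∪ B = {1, 2, 8, 18, 19, 22}
(A ∪ B) ∪ C = {1, 2, 7, 8, 13, 18, 19, 22}

A ∪ B ∪ C = {1, 2, 7, 8, 13, 18, 19, 22}


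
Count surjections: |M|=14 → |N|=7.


n = |M| = 14, k = |N| = 7. Surjections via inclusion-exclusion:
S(n,k) = Σ(-1)^i × C(k,i) × (k-i)^n, i=0 to k
i=0: (-1)^0×C(7,0)×7^14 = 678223072849
i=1: (-1)^1×C(7,1)×6^14 = -548549148672
i=2: (-1)^2×C(7,2)×5^14 = 128173828125
i=3: (-1)^3×C(7,3)×4^14 = -9395240960
i=4: (-1)^4×C(7,4)×3^14 = 167403915
i=5: (-1)^5×C(7,5)×2^14 = -344064
i=6: (-1)^6×C(7,6)×1^14 = 7
i=7: (-1)^7×C(7,7)×0^14 = 0
Total = 248619571200

Number of surjections = 248619571200


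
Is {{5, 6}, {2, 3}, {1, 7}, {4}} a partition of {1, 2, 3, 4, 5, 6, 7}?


A partition requires: (1) non-empty parts, (2) pairwise disjoint, (3) union = U
Parts: {5, 6}, {2, 3}, {1, 7}, {4}
Union of parts: {1, 2, 3, 4, 5, 6, 7}
U = {1, 2, 3, 4, 5, 6, 7}
All non-empty? True
Pairwise disjoint? True
Covers U? True

Yes, valid partition


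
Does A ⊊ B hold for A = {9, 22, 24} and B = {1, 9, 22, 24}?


A ⊂ B requires: A ⊆ B AND A ≠ B.
A ⊆ B? Yes
A = B? No
A ⊂ B: Yes (A is a proper subset of B)

Yes, A ⊂ B


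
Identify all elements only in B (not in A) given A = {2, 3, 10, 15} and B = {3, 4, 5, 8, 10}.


A = {2, 3, 10, 15}
B = {3, 4, 5, 8, 10}
Region: only in B (not in A)
Elements: {4, 5, 8}

Elements only in B (not in A): {4, 5, 8}


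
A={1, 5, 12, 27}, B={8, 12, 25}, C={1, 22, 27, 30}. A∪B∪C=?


A ∪ B = {1, 5, 8, 12, 25, 27}
(A ∪ B) ∪ C = {1, 5, 8, 12, 22, 25, 27, 30}

A ∪ B ∪ C = {1, 5, 8, 12, 22, 25, 27, 30}


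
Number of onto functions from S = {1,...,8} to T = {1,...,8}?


n = |S| = 8, k = |T| = 8. Surjections via inclusion-exclusion:
S(n,k) = Σ(-1)^i × C(k,i) × (k-i)^n, i=0 to k
i=0: (-1)^0×C(8,0)×8^8 = 16777216
i=1: (-1)^1×C(8,1)×7^8 = -46118408
i=2: (-1)^2×C(8,2)×6^8 = 47029248
i=3: (-1)^3×C(8,3)×5^8 = -21875000
i=4: (-1)^4×C(8,4)×4^8 = 4587520
i=5: (-1)^5×C(8,5)×3^8 = -367416
i=6: (-1)^6×C(8,6)×2^8 = 7168
i=7: (-1)^7×C(8,7)×1^8 = -8
i=8: (-1)^8×C(8,8)×0^8 = 0
Total = 40320

Number of surjections = 40320


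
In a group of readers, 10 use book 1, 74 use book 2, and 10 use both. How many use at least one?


|A ∪ B| = |A| + |B| - |A ∩ B|
= 10 + 74 - 10
= 74

|A ∪ B| = 74


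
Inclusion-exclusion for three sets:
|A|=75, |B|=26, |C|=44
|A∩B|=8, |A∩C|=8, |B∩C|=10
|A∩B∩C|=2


|A∪B∪C| = |A|+|B|+|C| - |A∩B|-|A∩C|-|B∩C| + |A∩B∩C|
= 75+26+44 - 8-8-10 + 2
= 145 - 26 + 2
= 121

|A ∪ B ∪ C| = 121


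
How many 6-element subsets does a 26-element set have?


C(n,k) = n! / (k!(n-k)!)
C(26,6) = 26! / (6!20!)
= 230230

C(26,6) = 230230


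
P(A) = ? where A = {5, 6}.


|A| = 2, so |P(A)| = 2^2 = 4
Enumerate subsets by cardinality (0 to 2):
∅, {5}, {6}, {5, 6}

P(A) has 4 subsets: ∅, {5}, {6}, {5, 6}


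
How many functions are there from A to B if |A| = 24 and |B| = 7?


Each of |A| = 24 inputs maps to any of |B| = 7 outputs.
# functions = |B|^|A| = 7^24
= 191581231380566414401

Number of functions = 191581231380566414401


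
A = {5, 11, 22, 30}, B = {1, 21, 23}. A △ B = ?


A △ B = (A \ B) ∪ (B \ A) = elements in exactly one of A or B
A \ B = {5, 11, 22, 30}
B \ A = {1, 21, 23}
A △ B = {1, 5, 11, 21, 22, 23, 30}

A △ B = {1, 5, 11, 21, 22, 23, 30}


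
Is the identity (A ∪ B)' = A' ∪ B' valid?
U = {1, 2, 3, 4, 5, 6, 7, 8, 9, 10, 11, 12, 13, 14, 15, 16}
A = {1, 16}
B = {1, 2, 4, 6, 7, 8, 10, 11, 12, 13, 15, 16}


LHS: A ∪ B = {1, 2, 4, 6, 7, 8, 10, 11, 12, 13, 15, 16}
(A ∪ B)' = U \ (A ∪ B) = {3, 5, 9, 14}
A' = {2, 3, 4, 5, 6, 7, 8, 9, 10, 11, 12, 13, 14, 15}, B' = {3, 5, 9, 14}
Claimed RHS: A' ∪ B' = {2, 3, 4, 5, 6, 7, 8, 9, 10, 11, 12, 13, 14, 15}
Identity is INVALID: LHS = {3, 5, 9, 14} but the RHS claimed here equals {2, 3, 4, 5, 6, 7, 8, 9, 10, 11, 12, 13, 14, 15}. The correct form is (A ∪ B)' = A' ∩ B'.

Identity is invalid: (A ∪ B)' = {3, 5, 9, 14} but A' ∪ B' = {2, 3, 4, 5, 6, 7, 8, 9, 10, 11, 12, 13, 14, 15}. The correct De Morgan law is (A ∪ B)' = A' ∩ B'.


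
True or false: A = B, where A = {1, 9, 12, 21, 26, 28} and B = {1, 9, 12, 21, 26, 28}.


Two sets are equal iff they have exactly the same elements.
A = {1, 9, 12, 21, 26, 28}
B = {1, 9, 12, 21, 26, 28}
Same elements → A = B

Yes, A = B


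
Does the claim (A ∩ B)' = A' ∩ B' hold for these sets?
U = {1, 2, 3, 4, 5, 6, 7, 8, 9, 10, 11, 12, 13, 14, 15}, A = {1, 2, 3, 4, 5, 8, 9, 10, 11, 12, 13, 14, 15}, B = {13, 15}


LHS: A ∩ B = {13, 15}
(A ∩ B)' = U \ (A ∩ B) = {1, 2, 3, 4, 5, 6, 7, 8, 9, 10, 11, 12, 14}
A' = {6, 7}, B' = {1, 2, 3, 4, 5, 6, 7, 8, 9, 10, 11, 12, 14}
Claimed RHS: A' ∩ B' = {6, 7}
Identity is INVALID: LHS = {1, 2, 3, 4, 5, 6, 7, 8, 9, 10, 11, 12, 14} but the RHS claimed here equals {6, 7}. The correct form is (A ∩ B)' = A' ∪ B'.

Identity is invalid: (A ∩ B)' = {1, 2, 3, 4, 5, 6, 7, 8, 9, 10, 11, 12, 14} but A' ∩ B' = {6, 7}. The correct De Morgan law is (A ∩ B)' = A' ∪ B'.


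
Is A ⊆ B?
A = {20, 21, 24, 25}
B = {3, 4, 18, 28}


A ⊆ B means every element of A is in B.
Elements in A not in B: {20, 21, 24, 25}
So A ⊄ B.

No, A ⊄ B


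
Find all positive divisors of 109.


Checking each candidate:
Condition: positive divisors of 109
Result = {1, 109}

{1, 109}


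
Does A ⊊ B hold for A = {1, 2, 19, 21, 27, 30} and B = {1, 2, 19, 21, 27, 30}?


A ⊂ B requires: A ⊆ B AND A ≠ B.
A ⊆ B? Yes
A = B? Yes
A = B, so A is not a PROPER subset.

No, A is not a proper subset of B


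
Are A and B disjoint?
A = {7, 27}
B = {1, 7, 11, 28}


Disjoint means A ∩ B = ∅.
A ∩ B = {7}
A ∩ B ≠ ∅, so A and B are NOT disjoint.

No, A and B are not disjoint (A ∩ B = {7})


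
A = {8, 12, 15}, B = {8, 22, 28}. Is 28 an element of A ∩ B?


A = {8, 12, 15}, B = {8, 22, 28}
A ∩ B = elements in both A and B
A ∩ B = {8}
Checking if 28 ∈ A ∩ B
28 is not in A ∩ B → False

28 ∉ A ∩ B


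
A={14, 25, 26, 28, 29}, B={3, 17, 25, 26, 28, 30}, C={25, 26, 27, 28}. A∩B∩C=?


A ∩ B = {25, 26, 28}
(A ∩ B) ∩ C = {25, 26, 28}

A ∩ B ∩ C = {25, 26, 28}


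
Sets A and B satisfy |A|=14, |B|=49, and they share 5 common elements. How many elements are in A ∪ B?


|A ∪ B| = |A| + |B| - |A ∩ B|
= 14 + 49 - 5
= 58

|A ∪ B| = 58


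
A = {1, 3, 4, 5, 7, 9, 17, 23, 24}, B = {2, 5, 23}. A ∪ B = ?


A ∪ B = all elements in A or B (or both)
A = {1, 3, 4, 5, 7, 9, 17, 23, 24}
B = {2, 5, 23}
A ∪ B = {1, 2, 3, 4, 5, 7, 9, 17, 23, 24}

A ∪ B = {1, 2, 3, 4, 5, 7, 9, 17, 23, 24}


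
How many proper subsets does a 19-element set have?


Total subsets = 2^n = 2^19 = 524288
Proper subsets exclude the set itself: 2^n - 1
= 524288 - 1
= 524287

Number of proper subsets = 524287


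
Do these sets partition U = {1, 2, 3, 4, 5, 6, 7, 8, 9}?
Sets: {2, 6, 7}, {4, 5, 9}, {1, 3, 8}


A partition requires: (1) non-empty parts, (2) pairwise disjoint, (3) union = U
Parts: {2, 6, 7}, {4, 5, 9}, {1, 3, 8}
Union of parts: {1, 2, 3, 4, 5, 6, 7, 8, 9}
U = {1, 2, 3, 4, 5, 6, 7, 8, 9}
All non-empty? True
Pairwise disjoint? True
Covers U? True

Yes, valid partition


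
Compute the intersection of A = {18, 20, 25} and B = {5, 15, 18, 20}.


A ∩ B = elements in both A and B
A = {18, 20, 25}
B = {5, 15, 18, 20}
A ∩ B = {18, 20}

A ∩ B = {18, 20}


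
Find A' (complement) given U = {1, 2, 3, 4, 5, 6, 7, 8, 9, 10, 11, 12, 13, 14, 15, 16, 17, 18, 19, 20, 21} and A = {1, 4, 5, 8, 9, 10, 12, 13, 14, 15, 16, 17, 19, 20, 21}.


Aᶜ = U \ A = elements in U but not in A
U = {1, 2, 3, 4, 5, 6, 7, 8, 9, 10, 11, 12, 13, 14, 15, 16, 17, 18, 19, 20, 21}
A = {1, 4, 5, 8, 9, 10, 12, 13, 14, 15, 16, 17, 19, 20, 21}
Aᶜ = {2, 3, 6, 7, 11, 18}

Aᶜ = {2, 3, 6, 7, 11, 18}


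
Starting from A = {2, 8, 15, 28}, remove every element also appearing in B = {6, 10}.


A \ B = elements in A but not in B
A = {2, 8, 15, 28}
B = {6, 10}
Remove from A any elements in B
A \ B = {2, 8, 15, 28}

A \ B = {2, 8, 15, 28}


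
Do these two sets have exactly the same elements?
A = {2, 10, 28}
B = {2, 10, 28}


Two sets are equal iff they have exactly the same elements.
A = {2, 10, 28}
B = {2, 10, 28}
Same elements → A = B

Yes, A = B


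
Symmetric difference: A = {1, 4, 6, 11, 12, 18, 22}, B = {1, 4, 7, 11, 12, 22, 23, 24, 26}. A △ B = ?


A △ B = (A \ B) ∪ (B \ A) = elements in exactly one of A or B
A \ B = {6, 18}
B \ A = {7, 23, 24, 26}
A △ B = {6, 7, 18, 23, 24, 26}

A △ B = {6, 7, 18, 23, 24, 26}


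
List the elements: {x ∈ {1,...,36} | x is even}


Checking each candidate:
Condition: even numbers in {1,...,36}
Result = {2, 4, 6, 8, 10, 12, 14, 16, 18, 20, 22, 24, 26, 28, 30, 32, 34, 36}

{2, 4, 6, 8, 10, 12, 14, 16, 18, 20, 22, 24, 26, 28, 30, 32, 34, 36}


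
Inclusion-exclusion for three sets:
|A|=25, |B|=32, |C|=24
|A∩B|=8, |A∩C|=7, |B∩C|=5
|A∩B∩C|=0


|A∪B∪C| = |A|+|B|+|C| - |A∩B|-|A∩C|-|B∩C| + |A∩B∩C|
= 25+32+24 - 8-7-5 + 0
= 81 - 20 + 0
= 61

|A ∪ B ∪ C| = 61


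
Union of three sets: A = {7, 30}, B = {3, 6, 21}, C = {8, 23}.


A ∪ B = {3, 6, 7, 21, 30}
(A ∪ B) ∪ C = {3, 6, 7, 8, 21, 23, 30}

A ∪ B ∪ C = {3, 6, 7, 8, 21, 23, 30}


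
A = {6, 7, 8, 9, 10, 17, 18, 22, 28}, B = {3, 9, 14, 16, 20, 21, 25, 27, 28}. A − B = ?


A \ B = elements in A but not in B
A = {6, 7, 8, 9, 10, 17, 18, 22, 28}
B = {3, 9, 14, 16, 20, 21, 25, 27, 28}
Remove from A any elements in B
A \ B = {6, 7, 8, 10, 17, 18, 22}

A \ B = {6, 7, 8, 10, 17, 18, 22}


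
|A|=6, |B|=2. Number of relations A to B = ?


A relation from A to B is any subset of A × B.
|A × B| = 6 × 2 = 12
# relations = 2^|A × B| = 2^12 = 4096

Number of relations = 4096


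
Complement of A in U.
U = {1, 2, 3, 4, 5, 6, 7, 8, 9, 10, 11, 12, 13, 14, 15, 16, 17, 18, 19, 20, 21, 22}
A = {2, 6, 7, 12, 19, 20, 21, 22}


Aᶜ = U \ A = elements in U but not in A
U = {1, 2, 3, 4, 5, 6, 7, 8, 9, 10, 11, 12, 13, 14, 15, 16, 17, 18, 19, 20, 21, 22}
A = {2, 6, 7, 12, 19, 20, 21, 22}
Aᶜ = {1, 3, 4, 5, 8, 9, 10, 11, 13, 14, 15, 16, 17, 18}

Aᶜ = {1, 3, 4, 5, 8, 9, 10, 11, 13, 14, 15, 16, 17, 18}


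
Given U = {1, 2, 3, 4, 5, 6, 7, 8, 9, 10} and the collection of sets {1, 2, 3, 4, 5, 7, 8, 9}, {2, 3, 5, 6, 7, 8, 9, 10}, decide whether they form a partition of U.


A partition requires: (1) non-empty parts, (2) pairwise disjoint, (3) union = U
Parts: {1, 2, 3, 4, 5, 7, 8, 9}, {2, 3, 5, 6, 7, 8, 9, 10}
Union of parts: {1, 2, 3, 4, 5, 6, 7, 8, 9, 10}
U = {1, 2, 3, 4, 5, 6, 7, 8, 9, 10}
All non-empty? True
Pairwise disjoint? False
Covers U? True

No, not a valid partition


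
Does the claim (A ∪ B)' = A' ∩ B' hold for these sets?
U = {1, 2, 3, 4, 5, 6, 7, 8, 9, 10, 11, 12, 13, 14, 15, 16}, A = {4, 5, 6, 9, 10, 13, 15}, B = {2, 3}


LHS: A ∪ B = {2, 3, 4, 5, 6, 9, 10, 13, 15}
(A ∪ B)' = U \ (A ∪ B) = {1, 7, 8, 11, 12, 14, 16}
A' = {1, 2, 3, 7, 8, 11, 12, 14, 16}, B' = {1, 4, 5, 6, 7, 8, 9, 10, 11, 12, 13, 14, 15, 16}
Claimed RHS: A' ∩ B' = {1, 7, 8, 11, 12, 14, 16}
Identity is VALID: LHS = RHS = {1, 7, 8, 11, 12, 14, 16} ✓

Identity is valid. (A ∪ B)' = A' ∩ B' = {1, 7, 8, 11, 12, 14, 16}


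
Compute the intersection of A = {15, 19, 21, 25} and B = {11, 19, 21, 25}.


A ∩ B = elements in both A and B
A = {15, 19, 21, 25}
B = {11, 19, 21, 25}
A ∩ B = {19, 21, 25}

A ∩ B = {19, 21, 25}


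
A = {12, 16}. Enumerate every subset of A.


|A| = 2, so |P(A)| = 2^2 = 4
Enumerate subsets by cardinality (0 to 2):
∅, {12}, {16}, {12, 16}

P(A) has 4 subsets: ∅, {12}, {16}, {12, 16}


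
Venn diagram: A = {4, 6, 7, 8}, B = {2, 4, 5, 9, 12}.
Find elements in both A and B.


A = {4, 6, 7, 8}
B = {2, 4, 5, 9, 12}
Region: in both A and B
Elements: {4}

Elements in both A and B: {4}


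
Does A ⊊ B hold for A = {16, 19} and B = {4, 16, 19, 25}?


A ⊂ B requires: A ⊆ B AND A ≠ B.
A ⊆ B? Yes
A = B? No
A ⊂ B: Yes (A is a proper subset of B)

Yes, A ⊂ B


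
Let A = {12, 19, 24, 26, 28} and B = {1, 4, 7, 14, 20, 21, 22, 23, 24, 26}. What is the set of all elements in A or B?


A ∪ B = all elements in A or B (or both)
A = {12, 19, 24, 26, 28}
B = {1, 4, 7, 14, 20, 21, 22, 23, 24, 26}
A ∪ B = {1, 4, 7, 12, 14, 19, 20, 21, 22, 23, 24, 26, 28}

A ∪ B = {1, 4, 7, 12, 14, 19, 20, 21, 22, 23, 24, 26, 28}


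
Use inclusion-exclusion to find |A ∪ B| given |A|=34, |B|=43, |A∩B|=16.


|A ∪ B| = |A| + |B| - |A ∩ B|
= 34 + 43 - 16
= 61

|A ∪ B| = 61


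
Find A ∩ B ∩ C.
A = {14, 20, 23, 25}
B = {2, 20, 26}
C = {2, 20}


A ∩ B = {20}
(A ∩ B) ∩ C = {20}

A ∩ B ∩ C = {20}


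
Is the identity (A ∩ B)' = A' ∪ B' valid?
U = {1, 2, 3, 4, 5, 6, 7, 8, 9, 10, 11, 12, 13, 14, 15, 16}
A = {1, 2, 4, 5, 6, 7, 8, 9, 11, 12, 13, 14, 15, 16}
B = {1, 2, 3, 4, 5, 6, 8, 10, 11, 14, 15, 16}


LHS: A ∩ B = {1, 2, 4, 5, 6, 8, 11, 14, 15, 16}
(A ∩ B)' = U \ (A ∩ B) = {3, 7, 9, 10, 12, 13}
A' = {3, 10}, B' = {7, 9, 12, 13}
Claimed RHS: A' ∪ B' = {3, 7, 9, 10, 12, 13}
Identity is VALID: LHS = RHS = {3, 7, 9, 10, 12, 13} ✓

Identity is valid. (A ∩ B)' = A' ∪ B' = {3, 7, 9, 10, 12, 13}


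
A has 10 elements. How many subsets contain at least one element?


Total subsets = 2^n = 2^10 = 1024
Non-empty subsets exclude the empty set: 2^n - 1
= 1024 - 1
= 1023

Number of non-empty subsets = 1023


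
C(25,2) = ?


C(n,k) = n! / (k!(n-k)!)
C(25,2) = 25! / (2!23!)
= 300

C(25,2) = 300


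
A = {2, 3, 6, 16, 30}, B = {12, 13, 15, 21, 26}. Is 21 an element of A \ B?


A = {2, 3, 6, 16, 30}, B = {12, 13, 15, 21, 26}
A \ B = elements in A but not in B
A \ B = {2, 3, 6, 16, 30}
Checking if 21 ∈ A \ B
21 is not in A \ B → False

21 ∉ A \ B


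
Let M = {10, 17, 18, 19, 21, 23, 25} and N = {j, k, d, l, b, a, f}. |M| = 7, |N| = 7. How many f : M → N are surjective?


n = |M| = 7, k = |N| = 7. Surjections via inclusion-exclusion:
S(n,k) = Σ(-1)^i × C(k,i) × (k-i)^n, i=0 to k
i=0: (-1)^0×C(7,0)×7^7 = 823543
i=1: (-1)^1×C(7,1)×6^7 = -1959552
i=2: (-1)^2×C(7,2)×5^7 = 1640625
i=3: (-1)^3×C(7,3)×4^7 = -573440
i=4: (-1)^4×C(7,4)×3^7 = 76545
i=5: (-1)^5×C(7,5)×2^7 = -2688
i=6: (-1)^6×C(7,6)×1^7 = 7
i=7: (-1)^7×C(7,7)×0^7 = 0
Total = 5040

Number of surjections = 5040


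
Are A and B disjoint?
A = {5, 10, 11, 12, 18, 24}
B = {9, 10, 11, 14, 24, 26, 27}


Disjoint means A ∩ B = ∅.
A ∩ B = {10, 11, 24}
A ∩ B ≠ ∅, so A and B are NOT disjoint.

No, A and B are not disjoint (A ∩ B = {10, 11, 24})


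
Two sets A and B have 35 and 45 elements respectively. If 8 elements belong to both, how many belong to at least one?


|A ∪ B| = |A| + |B| - |A ∩ B|
= 35 + 45 - 8
= 72

|A ∪ B| = 72


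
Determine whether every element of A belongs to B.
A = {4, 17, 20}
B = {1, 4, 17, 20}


A ⊆ B means every element of A is in B.
All elements of A are in B.
So A ⊆ B.

Yes, A ⊆ B


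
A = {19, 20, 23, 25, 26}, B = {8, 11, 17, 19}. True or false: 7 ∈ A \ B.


A = {19, 20, 23, 25, 26}, B = {8, 11, 17, 19}
A \ B = elements in A but not in B
A \ B = {20, 23, 25, 26}
Checking if 7 ∈ A \ B
7 is not in A \ B → False

7 ∉ A \ B


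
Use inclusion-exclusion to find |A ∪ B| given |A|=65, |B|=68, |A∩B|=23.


|A ∪ B| = |A| + |B| - |A ∩ B|
= 65 + 68 - 23
= 110

|A ∪ B| = 110


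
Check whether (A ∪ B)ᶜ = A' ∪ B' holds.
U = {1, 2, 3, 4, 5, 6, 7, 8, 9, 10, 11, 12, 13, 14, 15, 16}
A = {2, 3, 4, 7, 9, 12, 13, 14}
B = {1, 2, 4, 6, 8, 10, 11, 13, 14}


LHS: A ∪ B = {1, 2, 3, 4, 6, 7, 8, 9, 10, 11, 12, 13, 14}
(A ∪ B)' = U \ (A ∪ B) = {5, 15, 16}
A' = {1, 5, 6, 8, 10, 11, 15, 16}, B' = {3, 5, 7, 9, 12, 15, 16}
Claimed RHS: A' ∪ B' = {1, 3, 5, 6, 7, 8, 9, 10, 11, 12, 15, 16}
Identity is INVALID: LHS = {5, 15, 16} but the RHS claimed here equals {1, 3, 5, 6, 7, 8, 9, 10, 11, 12, 15, 16}. The correct form is (A ∪ B)' = A' ∩ B'.

Identity is invalid: (A ∪ B)' = {5, 15, 16} but A' ∪ B' = {1, 3, 5, 6, 7, 8, 9, 10, 11, 12, 15, 16}. The correct De Morgan law is (A ∪ B)' = A' ∩ B'.


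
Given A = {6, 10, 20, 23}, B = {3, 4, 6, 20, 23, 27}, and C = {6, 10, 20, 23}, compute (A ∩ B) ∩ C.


A ∩ B = {6, 20, 23}
(A ∩ B) ∩ C = {6, 20, 23}

A ∩ B ∩ C = {6, 20, 23}


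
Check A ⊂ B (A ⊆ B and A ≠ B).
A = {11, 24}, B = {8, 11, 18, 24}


A ⊂ B requires: A ⊆ B AND A ≠ B.
A ⊆ B? Yes
A = B? No
A ⊂ B: Yes (A is a proper subset of B)

Yes, A ⊂ B


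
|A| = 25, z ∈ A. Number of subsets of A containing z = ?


Subsets of A containing z correspond to subsets of A \ {z}, which has 24 elements.
Count = 2^(n-1) = 2^24
= 16777216

Number of subsets containing z = 16777216


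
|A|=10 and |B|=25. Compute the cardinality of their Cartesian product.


|A × B| = |A| × |B|
= 10 × 25
= 250

|A × B| = 250


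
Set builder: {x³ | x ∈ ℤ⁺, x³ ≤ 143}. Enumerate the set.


Checking each candidate:
Condition: positive perfect cubes ≤ 143
Result = {1, 8, 27, 64, 125}

{1, 8, 27, 64, 125}


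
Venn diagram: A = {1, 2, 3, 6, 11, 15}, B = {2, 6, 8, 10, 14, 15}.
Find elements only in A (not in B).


A = {1, 2, 3, 6, 11, 15}
B = {2, 6, 8, 10, 14, 15}
Region: only in A (not in B)
Elements: {1, 3, 11}

Elements only in A (not in B): {1, 3, 11}


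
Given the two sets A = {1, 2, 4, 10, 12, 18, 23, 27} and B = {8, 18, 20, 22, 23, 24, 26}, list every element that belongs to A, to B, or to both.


A ∪ B = all elements in A or B (or both)
A = {1, 2, 4, 10, 12, 18, 23, 27}
B = {8, 18, 20, 22, 23, 24, 26}
A ∪ B = {1, 2, 4, 8, 10, 12, 18, 20, 22, 23, 24, 26, 27}

A ∪ B = {1, 2, 4, 8, 10, 12, 18, 20, 22, 23, 24, 26, 27}


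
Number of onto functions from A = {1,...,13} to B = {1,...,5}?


n = |A| = 13, k = |B| = 5. Surjections via inclusion-exclusion:
S(n,k) = Σ(-1)^i × C(k,i) × (k-i)^n, i=0 to k
i=0: (-1)^0×C(5,0)×5^13 = 1220703125
i=1: (-1)^1×C(5,1)×4^13 = -335544320
i=2: (-1)^2×C(5,2)×3^13 = 15943230
i=3: (-1)^3×C(5,3)×2^13 = -81920
i=4: (-1)^4×C(5,4)×1^13 = 5
i=5: (-1)^5×C(5,5)×0^13 = 0
Total = 901020120

Number of surjections = 901020120


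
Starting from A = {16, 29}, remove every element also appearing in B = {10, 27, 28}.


A \ B = elements in A but not in B
A = {16, 29}
B = {10, 27, 28}
Remove from A any elements in B
A \ B = {16, 29}

A \ B = {16, 29}


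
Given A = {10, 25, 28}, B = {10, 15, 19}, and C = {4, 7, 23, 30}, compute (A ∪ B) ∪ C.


A ∪ B = {10, 15, 19, 25, 28}
(A ∪ B) ∪ C = {4, 7, 10, 15, 19, 23, 25, 28, 30}

A ∪ B ∪ C = {4, 7, 10, 15, 19, 23, 25, 28, 30}


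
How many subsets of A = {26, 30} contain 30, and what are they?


A subset of A contains 30 iff the remaining 1 elements form any subset of A \ {30}.
Count: 2^(n-1) = 2^1 = 2
Subsets containing 30: {30}, {26, 30}

Subsets containing 30 (2 total): {30}, {26, 30}


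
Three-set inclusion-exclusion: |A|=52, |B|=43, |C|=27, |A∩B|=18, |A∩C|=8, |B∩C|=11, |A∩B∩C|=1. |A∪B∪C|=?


|A∪B∪C| = |A|+|B|+|C| - |A∩B|-|A∩C|-|B∩C| + |A∩B∩C|
= 52+43+27 - 18-8-11 + 1
= 122 - 37 + 1
= 86

|A ∪ B ∪ C| = 86


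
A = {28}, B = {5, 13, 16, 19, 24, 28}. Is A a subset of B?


A ⊆ B means every element of A is in B.
All elements of A are in B.
So A ⊆ B.

Yes, A ⊆ B


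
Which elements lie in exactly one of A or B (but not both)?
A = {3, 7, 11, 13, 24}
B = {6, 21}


A △ B = (A \ B) ∪ (B \ A) = elements in exactly one of A or B
A \ B = {3, 7, 11, 13, 24}
B \ A = {6, 21}
A △ B = {3, 6, 7, 11, 13, 21, 24}

A △ B = {3, 6, 7, 11, 13, 21, 24}


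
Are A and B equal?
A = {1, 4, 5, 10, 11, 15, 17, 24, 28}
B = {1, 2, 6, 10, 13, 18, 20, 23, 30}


Two sets are equal iff they have exactly the same elements.
A = {1, 4, 5, 10, 11, 15, 17, 24, 28}
B = {1, 2, 6, 10, 13, 18, 20, 23, 30}
Differences: {2, 4, 5, 6, 11, 13, 15, 17, 18, 20, 23, 24, 28, 30}
A ≠ B

No, A ≠ B


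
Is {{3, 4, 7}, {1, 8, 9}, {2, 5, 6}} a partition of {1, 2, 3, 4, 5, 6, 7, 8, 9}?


A partition requires: (1) non-empty parts, (2) pairwise disjoint, (3) union = U
Parts: {3, 4, 7}, {1, 8, 9}, {2, 5, 6}
Union of parts: {1, 2, 3, 4, 5, 6, 7, 8, 9}
U = {1, 2, 3, 4, 5, 6, 7, 8, 9}
All non-empty? True
Pairwise disjoint? True
Covers U? True

Yes, valid partition


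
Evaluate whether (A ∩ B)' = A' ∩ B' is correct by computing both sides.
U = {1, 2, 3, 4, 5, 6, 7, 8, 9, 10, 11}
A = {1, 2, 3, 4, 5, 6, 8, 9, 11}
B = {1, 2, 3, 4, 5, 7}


LHS: A ∩ B = {1, 2, 3, 4, 5}
(A ∩ B)' = U \ (A ∩ B) = {6, 7, 8, 9, 10, 11}
A' = {7, 10}, B' = {6, 8, 9, 10, 11}
Claimed RHS: A' ∩ B' = {10}
Identity is INVALID: LHS = {6, 7, 8, 9, 10, 11} but the RHS claimed here equals {10}. The correct form is (A ∩ B)' = A' ∪ B'.

Identity is invalid: (A ∩ B)' = {6, 7, 8, 9, 10, 11} but A' ∩ B' = {10}. The correct De Morgan law is (A ∩ B)' = A' ∪ B'.


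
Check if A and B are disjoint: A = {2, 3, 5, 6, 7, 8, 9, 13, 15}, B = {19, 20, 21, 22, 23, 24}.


Disjoint means A ∩ B = ∅.
A ∩ B = ∅
A ∩ B = ∅, so A and B are disjoint.

Yes, A and B are disjoint


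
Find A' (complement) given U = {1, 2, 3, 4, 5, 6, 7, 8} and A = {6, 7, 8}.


Aᶜ = U \ A = elements in U but not in A
U = {1, 2, 3, 4, 5, 6, 7, 8}
A = {6, 7, 8}
Aᶜ = {1, 2, 3, 4, 5}

Aᶜ = {1, 2, 3, 4, 5}


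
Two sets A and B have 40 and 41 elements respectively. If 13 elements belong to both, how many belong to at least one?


|A ∪ B| = |A| + |B| - |A ∩ B|
= 40 + 41 - 13
= 68

|A ∪ B| = 68


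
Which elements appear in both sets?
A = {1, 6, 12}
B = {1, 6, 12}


A ∩ B = elements in both A and B
A = {1, 6, 12}
B = {1, 6, 12}
A ∩ B = {1, 6, 12}

A ∩ B = {1, 6, 12}


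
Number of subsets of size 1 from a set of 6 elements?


C(n,k) = n! / (k!(n-k)!)
C(6,1) = 6! / (1!5!)
= 6

C(6,1) = 6


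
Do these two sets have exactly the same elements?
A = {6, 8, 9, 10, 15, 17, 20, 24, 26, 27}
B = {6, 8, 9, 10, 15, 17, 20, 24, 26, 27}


Two sets are equal iff they have exactly the same elements.
A = {6, 8, 9, 10, 15, 17, 20, 24, 26, 27}
B = {6, 8, 9, 10, 15, 17, 20, 24, 26, 27}
Same elements → A = B

Yes, A = B


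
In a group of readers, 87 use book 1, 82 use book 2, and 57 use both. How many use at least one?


|A ∪ B| = |A| + |B| - |A ∩ B|
= 87 + 82 - 57
= 112

|A ∪ B| = 112


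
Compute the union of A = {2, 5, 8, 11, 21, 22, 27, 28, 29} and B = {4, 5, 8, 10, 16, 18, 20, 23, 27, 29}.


A ∪ B = all elements in A or B (or both)
A = {2, 5, 8, 11, 21, 22, 27, 28, 29}
B = {4, 5, 8, 10, 16, 18, 20, 23, 27, 29}
A ∪ B = {2, 4, 5, 8, 10, 11, 16, 18, 20, 21, 22, 23, 27, 28, 29}

A ∪ B = {2, 4, 5, 8, 10, 11, 16, 18, 20, 21, 22, 23, 27, 28, 29}


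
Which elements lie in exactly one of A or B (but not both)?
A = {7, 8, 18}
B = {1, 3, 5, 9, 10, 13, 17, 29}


A △ B = (A \ B) ∪ (B \ A) = elements in exactly one of A or B
A \ B = {7, 8, 18}
B \ A = {1, 3, 5, 9, 10, 13, 17, 29}
A △ B = {1, 3, 5, 7, 8, 9, 10, 13, 17, 18, 29}

A △ B = {1, 3, 5, 7, 8, 9, 10, 13, 17, 18, 29}


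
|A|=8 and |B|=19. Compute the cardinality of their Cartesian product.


|A × B| = |A| × |B|
= 8 × 19
= 152

|A × B| = 152


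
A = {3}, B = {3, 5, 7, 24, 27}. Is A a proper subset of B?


A ⊂ B requires: A ⊆ B AND A ≠ B.
A ⊆ B? Yes
A = B? No
A ⊂ B: Yes (A is a proper subset of B)

Yes, A ⊂ B


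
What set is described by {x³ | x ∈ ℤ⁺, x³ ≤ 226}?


Checking each candidate:
Condition: positive perfect cubes ≤ 226
Result = {1, 8, 27, 64, 125, 216}

{1, 8, 27, 64, 125, 216}


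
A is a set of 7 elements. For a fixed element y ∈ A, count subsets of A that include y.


Subsets of A containing y correspond to subsets of A \ {y}, which has 6 elements.
Count = 2^(n-1) = 2^6
= 64

Number of subsets containing y = 64


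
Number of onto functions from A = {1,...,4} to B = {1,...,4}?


n = |A| = 4, k = |B| = 4. Surjections via inclusion-exclusion:
S(n,k) = Σ(-1)^i × C(k,i) × (k-i)^n, i=0 to k
i=0: (-1)^0×C(4,0)×4^4 = 256
i=1: (-1)^1×C(4,1)×3^4 = -324
i=2: (-1)^2×C(4,2)×2^4 = 96
i=3: (-1)^3×C(4,3)×1^4 = -4
i=4: (-1)^4×C(4,4)×0^4 = 0
Total = 24

Number of surjections = 24


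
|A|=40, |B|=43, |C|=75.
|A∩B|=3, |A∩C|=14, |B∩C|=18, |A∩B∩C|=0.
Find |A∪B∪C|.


|A∪B∪C| = |A|+|B|+|C| - |A∩B|-|A∩C|-|B∩C| + |A∩B∩C|
= 40+43+75 - 3-14-18 + 0
= 158 - 35 + 0
= 123

|A ∪ B ∪ C| = 123


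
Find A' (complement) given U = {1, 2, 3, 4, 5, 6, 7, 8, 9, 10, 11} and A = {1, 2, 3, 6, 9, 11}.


Aᶜ = U \ A = elements in U but not in A
U = {1, 2, 3, 4, 5, 6, 7, 8, 9, 10, 11}
A = {1, 2, 3, 6, 9, 11}
Aᶜ = {4, 5, 7, 8, 10}

Aᶜ = {4, 5, 7, 8, 10}


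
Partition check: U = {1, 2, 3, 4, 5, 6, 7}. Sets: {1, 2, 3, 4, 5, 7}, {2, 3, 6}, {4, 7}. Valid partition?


A partition requires: (1) non-empty parts, (2) pairwise disjoint, (3) union = U
Parts: {1, 2, 3, 4, 5, 7}, {2, 3, 6}, {4, 7}
Union of parts: {1, 2, 3, 4, 5, 6, 7}
U = {1, 2, 3, 4, 5, 6, 7}
All non-empty? True
Pairwise disjoint? False
Covers U? True

No, not a valid partition


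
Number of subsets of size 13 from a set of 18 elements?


C(n,k) = n! / (k!(n-k)!)
C(18,13) = 18! / (13!5!)
= 8568

C(18,13) = 8568


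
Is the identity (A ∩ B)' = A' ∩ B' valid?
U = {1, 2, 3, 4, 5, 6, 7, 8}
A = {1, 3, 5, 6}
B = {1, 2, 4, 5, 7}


LHS: A ∩ B = {1, 5}
(A ∩ B)' = U \ (A ∩ B) = {2, 3, 4, 6, 7, 8}
A' = {2, 4, 7, 8}, B' = {3, 6, 8}
Claimed RHS: A' ∩ B' = {8}
Identity is INVALID: LHS = {2, 3, 4, 6, 7, 8} but the RHS claimed here equals {8}. The correct form is (A ∩ B)' = A' ∪ B'.

Identity is invalid: (A ∩ B)' = {2, 3, 4, 6, 7, 8} but A' ∩ B' = {8}. The correct De Morgan law is (A ∩ B)' = A' ∪ B'.


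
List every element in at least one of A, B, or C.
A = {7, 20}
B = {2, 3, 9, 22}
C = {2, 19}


A ∪ B = {2, 3, 7, 9, 20, 22}
(A ∪ B) ∪ C = {2, 3, 7, 9, 19, 20, 22}

A ∪ B ∪ C = {2, 3, 7, 9, 19, 20, 22}


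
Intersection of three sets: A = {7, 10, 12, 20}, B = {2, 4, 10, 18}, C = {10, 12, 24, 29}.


A ∩ B = {10}
(A ∩ B) ∩ C = {10}

A ∩ B ∩ C = {10}


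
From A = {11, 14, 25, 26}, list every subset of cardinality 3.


|A| = 4, so A has C(4,3) = 4 subsets of size 3.
Enumerate by choosing 3 elements from A at a time:
{11, 14, 25}, {11, 14, 26}, {11, 25, 26}, {14, 25, 26}

3-element subsets (4 total): {11, 14, 25}, {11, 14, 26}, {11, 25, 26}, {14, 25, 26}


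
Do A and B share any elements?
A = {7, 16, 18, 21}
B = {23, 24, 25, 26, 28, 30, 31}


Disjoint means A ∩ B = ∅.
A ∩ B = ∅
A ∩ B = ∅, so A and B are disjoint.

No — A and B share no elements (A ∩ B = ∅), so they are disjoint


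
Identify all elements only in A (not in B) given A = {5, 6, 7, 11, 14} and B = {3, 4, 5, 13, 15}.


A = {5, 6, 7, 11, 14}
B = {3, 4, 5, 13, 15}
Region: only in A (not in B)
Elements: {6, 7, 11, 14}

Elements only in A (not in B): {6, 7, 11, 14}


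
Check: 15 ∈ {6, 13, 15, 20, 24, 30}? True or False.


A = {6, 13, 15, 20, 24, 30}
Checking if 15 is in A
15 is in A → True

15 ∈ A


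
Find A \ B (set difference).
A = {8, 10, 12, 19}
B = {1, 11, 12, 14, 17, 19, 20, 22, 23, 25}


A \ B = elements in A but not in B
A = {8, 10, 12, 19}
B = {1, 11, 12, 14, 17, 19, 20, 22, 23, 25}
Remove from A any elements in B
A \ B = {8, 10}

A \ B = {8, 10}


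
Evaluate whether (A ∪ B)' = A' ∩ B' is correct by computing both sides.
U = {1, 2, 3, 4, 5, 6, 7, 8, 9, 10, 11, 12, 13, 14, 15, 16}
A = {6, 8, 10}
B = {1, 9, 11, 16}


LHS: A ∪ B = {1, 6, 8, 9, 10, 11, 16}
(A ∪ B)' = U \ (A ∪ B) = {2, 3, 4, 5, 7, 12, 13, 14, 15}
A' = {1, 2, 3, 4, 5, 7, 9, 11, 12, 13, 14, 15, 16}, B' = {2, 3, 4, 5, 6, 7, 8, 10, 12, 13, 14, 15}
Claimed RHS: A' ∩ B' = {2, 3, 4, 5, 7, 12, 13, 14, 15}
Identity is VALID: LHS = RHS = {2, 3, 4, 5, 7, 12, 13, 14, 15} ✓

Identity is valid. (A ∪ B)' = A' ∩ B' = {2, 3, 4, 5, 7, 12, 13, 14, 15}


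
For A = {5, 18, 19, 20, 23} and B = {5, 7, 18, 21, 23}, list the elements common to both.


A ∩ B = elements in both A and B
A = {5, 18, 19, 20, 23}
B = {5, 7, 18, 21, 23}
A ∩ B = {5, 18, 23}

A ∩ B = {5, 18, 23}


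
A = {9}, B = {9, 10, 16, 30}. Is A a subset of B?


A ⊆ B means every element of A is in B.
All elements of A are in B.
So A ⊆ B.

Yes, A ⊆ B


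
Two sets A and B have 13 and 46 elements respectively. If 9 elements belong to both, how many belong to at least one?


|A ∪ B| = |A| + |B| - |A ∩ B|
= 13 + 46 - 9
= 50

|A ∪ B| = 50


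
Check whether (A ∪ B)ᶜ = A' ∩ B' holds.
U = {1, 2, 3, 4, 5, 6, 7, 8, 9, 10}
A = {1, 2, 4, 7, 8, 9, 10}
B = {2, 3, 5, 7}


LHS: A ∪ B = {1, 2, 3, 4, 5, 7, 8, 9, 10}
(A ∪ B)' = U \ (A ∪ B) = {6}
A' = {3, 5, 6}, B' = {1, 4, 6, 8, 9, 10}
Claimed RHS: A' ∩ B' = {6}
Identity is VALID: LHS = RHS = {6} ✓

Identity is valid. (A ∪ B)' = A' ∩ B' = {6}


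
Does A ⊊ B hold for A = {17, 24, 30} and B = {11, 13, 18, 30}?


A ⊂ B requires: A ⊆ B AND A ≠ B.
A ⊆ B? No
A ⊄ B, so A is not a proper subset.

No, A is not a proper subset of B


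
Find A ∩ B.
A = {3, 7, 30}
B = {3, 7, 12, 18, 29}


A ∩ B = elements in both A and B
A = {3, 7, 30}
B = {3, 7, 12, 18, 29}
A ∩ B = {3, 7}

A ∩ B = {3, 7}


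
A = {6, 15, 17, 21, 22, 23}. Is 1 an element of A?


A = {6, 15, 17, 21, 22, 23}
Checking if 1 is in A
1 is not in A → False

1 ∉ A


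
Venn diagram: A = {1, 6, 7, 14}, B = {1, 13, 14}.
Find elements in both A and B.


A = {1, 6, 7, 14}
B = {1, 13, 14}
Region: in both A and B
Elements: {1, 14}

Elements in both A and B: {1, 14}


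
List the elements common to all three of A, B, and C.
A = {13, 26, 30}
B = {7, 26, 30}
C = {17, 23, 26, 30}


A ∩ B = {26, 30}
(A ∩ B) ∩ C = {26, 30}

A ∩ B ∩ C = {26, 30}


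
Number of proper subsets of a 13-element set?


Total subsets = 2^n = 2^13 = 8192
Proper subsets exclude the set itself: 2^n - 1
= 8192 - 1
= 8191

Number of proper subsets = 8191


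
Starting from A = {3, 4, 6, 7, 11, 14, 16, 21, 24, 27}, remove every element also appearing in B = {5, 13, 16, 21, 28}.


A \ B = elements in A but not in B
A = {3, 4, 6, 7, 11, 14, 16, 21, 24, 27}
B = {5, 13, 16, 21, 28}
Remove from A any elements in B
A \ B = {3, 4, 6, 7, 11, 14, 24, 27}

A \ B = {3, 4, 6, 7, 11, 14, 24, 27}


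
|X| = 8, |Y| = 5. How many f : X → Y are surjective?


n = |X| = 8, k = |Y| = 5. Surjections via inclusion-exclusion:
S(n,k) = Σ(-1)^i × C(k,i) × (k-i)^n, i=0 to k
i=0: (-1)^0×C(5,0)×5^8 = 390625
i=1: (-1)^1×C(5,1)×4^8 = -327680
i=2: (-1)^2×C(5,2)×3^8 = 65610
i=3: (-1)^3×C(5,3)×2^8 = -2560
i=4: (-1)^4×C(5,4)×1^8 = 5
i=5: (-1)^5×C(5,5)×0^8 = 0
Total = 126000

Number of surjections = 126000


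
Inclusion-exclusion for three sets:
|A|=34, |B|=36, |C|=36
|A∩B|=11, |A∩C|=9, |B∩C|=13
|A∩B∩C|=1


|A∪B∪C| = |A|+|B|+|C| - |A∩B|-|A∩C|-|B∩C| + |A∩B∩C|
= 34+36+36 - 11-9-13 + 1
= 106 - 33 + 1
= 74

|A ∪ B ∪ C| = 74


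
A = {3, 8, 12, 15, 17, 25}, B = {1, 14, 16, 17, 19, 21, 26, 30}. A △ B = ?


A △ B = (A \ B) ∪ (B \ A) = elements in exactly one of A or B
A \ B = {3, 8, 12, 15, 25}
B \ A = {1, 14, 16, 19, 21, 26, 30}
A △ B = {1, 3, 8, 12, 14, 15, 16, 19, 21, 25, 26, 30}

A △ B = {1, 3, 8, 12, 14, 15, 16, 19, 21, 25, 26, 30}


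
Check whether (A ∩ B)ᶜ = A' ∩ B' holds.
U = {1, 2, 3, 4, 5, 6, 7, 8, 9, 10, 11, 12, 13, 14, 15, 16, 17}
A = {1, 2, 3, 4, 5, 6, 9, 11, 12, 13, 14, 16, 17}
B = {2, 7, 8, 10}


LHS: A ∩ B = {2}
(A ∩ B)' = U \ (A ∩ B) = {1, 3, 4, 5, 6, 7, 8, 9, 10, 11, 12, 13, 14, 15, 16, 17}
A' = {7, 8, 10, 15}, B' = {1, 3, 4, 5, 6, 9, 11, 12, 13, 14, 15, 16, 17}
Claimed RHS: A' ∩ B' = {15}
Identity is INVALID: LHS = {1, 3, 4, 5, 6, 7, 8, 9, 10, 11, 12, 13, 14, 15, 16, 17} but the RHS claimed here equals {15}. The correct form is (A ∩ B)' = A' ∪ B'.

Identity is invalid: (A ∩ B)' = {1, 3, 4, 5, 6, 7, 8, 9, 10, 11, 12, 13, 14, 15, 16, 17} but A' ∩ B' = {15}. The correct De Morgan law is (A ∩ B)' = A' ∪ B'.


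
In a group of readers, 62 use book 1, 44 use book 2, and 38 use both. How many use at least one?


|A ∪ B| = |A| + |B| - |A ∩ B|
= 62 + 44 - 38
= 68

|A ∪ B| = 68


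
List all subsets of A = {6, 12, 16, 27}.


|A| = 4, so |P(A)| = 2^4 = 16
Enumerate subsets by cardinality (0 to 4):
∅, {6}, {12}, {16}, {27}, {6, 12}, {6, 16}, {6, 27}, {12, 16}, {12, 27}, {16, 27}, {6, 12, 16}, {6, 12, 27}, {6, 16, 27}, {12, 16, 27}, {6, 12, 16, 27}

P(A) has 16 subsets: ∅, {6}, {12}, {16}, {27}, {6, 12}, {6, 16}, {6, 27}, {12, 16}, {12, 27}, {16, 27}, {6, 12, 16}, {6, 12, 27}, {6, 16, 27}, {12, 16, 27}, {6, 12, 16, 27}
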